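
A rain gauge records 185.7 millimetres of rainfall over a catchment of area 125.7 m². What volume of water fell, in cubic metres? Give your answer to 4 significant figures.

1 mm over 1 m² is 1 L, so volume = 185.7 × 125.7 = 23342.49 L = 23.34 m³.

23.34 cubic metres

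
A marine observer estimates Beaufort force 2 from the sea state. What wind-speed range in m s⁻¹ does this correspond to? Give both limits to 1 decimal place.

Beaufort 2 (light breeze) spans 1.6–3.3 m/s.

1.6 to 3.3 m/s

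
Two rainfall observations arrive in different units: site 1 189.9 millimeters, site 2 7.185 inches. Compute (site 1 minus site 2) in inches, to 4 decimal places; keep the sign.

0.2914 in

site 1: 189.9 mm = 7.476378 in.
Difference: 7.476378 − 7.185000 = 0.2914 in.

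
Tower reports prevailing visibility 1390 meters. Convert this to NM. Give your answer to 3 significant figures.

0.751 nmi

1 m = 0.000539957 nmi, so 1390 × 0.000539957 = 0.751 nmi.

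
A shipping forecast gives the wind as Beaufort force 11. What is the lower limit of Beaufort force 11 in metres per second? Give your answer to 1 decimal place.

Beaufort 11 (violent storm) spans 28.5–32.6 m/s.

28.5 m/s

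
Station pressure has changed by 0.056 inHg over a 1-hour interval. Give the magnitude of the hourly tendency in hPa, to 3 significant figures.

0.056 inHg / 1 h × 33.8639 hPa/inHg = 1.90 hPa/h.

1.90 hPa per hour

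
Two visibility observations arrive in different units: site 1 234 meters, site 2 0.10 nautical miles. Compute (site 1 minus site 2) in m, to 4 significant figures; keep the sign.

48.80 m

site 2: 0.10 nmi = 185.2000 m.
Difference: 234.0000 − 185.2000 = 48.80 m.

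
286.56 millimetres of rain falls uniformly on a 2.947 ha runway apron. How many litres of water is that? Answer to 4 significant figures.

Area: 2.947 ha = 29470 m².
1 mm over 1 m² is 1 L, so volume = 286.56 × 29470 = 8444923.2 L ≈ 8445000 L.

8445000 litres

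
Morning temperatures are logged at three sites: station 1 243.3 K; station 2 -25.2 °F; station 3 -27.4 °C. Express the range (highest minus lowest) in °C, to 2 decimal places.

4.38 °C

station 1: 243.3 K = -29.850 °C.
station 2: -25.2 °F = -31.778 °C.
Spread: (-27.400) − (-31.778) = 4.378 °C.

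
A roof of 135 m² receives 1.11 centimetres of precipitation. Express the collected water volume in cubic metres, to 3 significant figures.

Depth: 1.11 cm × 10 = 11.1 mm.
1 mm over 1 m² is 1 L, so volume = 11.1 × 135 = 1498.5 L = 1.50 m³.

1.50 cubic metres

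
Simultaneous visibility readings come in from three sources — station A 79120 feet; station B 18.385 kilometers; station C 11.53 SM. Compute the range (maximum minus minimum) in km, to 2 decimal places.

station A: 79120 ft = 24.1158 km.
station C: 11.53 SM = 18.5557 km.
Spread: 24.1158 − 18.3850 = 5.73 km.

5.73 km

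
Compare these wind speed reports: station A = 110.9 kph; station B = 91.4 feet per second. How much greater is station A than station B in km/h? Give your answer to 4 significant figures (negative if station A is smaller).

10.61 km/h

station B: 91.4 ft/s = 100.2914 km/h.
Difference: 110.9000 − 100.2914 = 10.61 km/h.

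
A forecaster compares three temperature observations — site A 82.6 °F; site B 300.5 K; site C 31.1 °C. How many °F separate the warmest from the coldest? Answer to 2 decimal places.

6.75 °F

site A: 82.6 °F = 28.111 °C.
site B: 300.5 K = 27.350 °C.
Spread: 31.100 − 27.350 = 3.750 °C = 6.75 °F.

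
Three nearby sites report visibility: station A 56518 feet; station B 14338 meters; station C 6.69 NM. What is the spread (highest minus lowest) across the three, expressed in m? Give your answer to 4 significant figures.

4837 m

station A: 56518 ft = 17226.69 m.
station C: 6.69 nmi = 12389.88 m.
Spread: 17226.69 − 12389.88 = 4837 m.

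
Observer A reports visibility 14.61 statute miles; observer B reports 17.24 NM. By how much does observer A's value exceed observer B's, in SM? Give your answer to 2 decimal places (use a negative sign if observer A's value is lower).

-5.23 SM

observer B: 17.24 nmi = 19.8394 SM.
Difference: 14.6100 − 19.8394 = -5.23 SM.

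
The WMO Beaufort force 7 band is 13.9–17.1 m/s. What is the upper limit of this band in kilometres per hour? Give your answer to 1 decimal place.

13.9–17.1 m/s × 3.6 = 50.0–61.6 km/h.

61.6 km/h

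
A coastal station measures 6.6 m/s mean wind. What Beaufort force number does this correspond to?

Beaufort force 4

6.6 m/s lies in the Beaufort 4 band (moderate breeze, 5.5–7.9 m/s).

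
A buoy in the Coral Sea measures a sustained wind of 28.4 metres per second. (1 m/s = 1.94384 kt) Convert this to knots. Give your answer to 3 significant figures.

55.2 kt

1 m/s = 1.94384 kt, so 28.4 × 1.94384 = 55.2 kt.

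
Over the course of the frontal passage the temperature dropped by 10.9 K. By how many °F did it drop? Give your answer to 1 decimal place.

19.6 °F

For a temperature change the 32° offset cancels: Δ°F = 10.9 × 1.8 = 19.6 °F.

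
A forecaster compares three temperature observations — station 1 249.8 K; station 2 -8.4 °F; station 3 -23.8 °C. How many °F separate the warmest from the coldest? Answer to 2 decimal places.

station 1: 249.8 K = -23.350 °C.
station 2: -8.4 °F = -22.444 °C.
Spread: (-22.444) − (-23.800) = 1.356 °C = 2.44 °F.

2.44 °F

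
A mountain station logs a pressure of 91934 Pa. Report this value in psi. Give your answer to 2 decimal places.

1 Pa = 0.000145038 psi, so 91934 × 0.000145038 = 13.33 psi.

13.33 psi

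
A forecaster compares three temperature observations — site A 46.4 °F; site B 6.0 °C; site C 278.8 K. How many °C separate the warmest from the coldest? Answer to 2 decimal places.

site A: 46.4 °F = 8.000 °C.
site C: 278.8 K = 5.650 °C.
Spread: 8.000 − 5.650 = 2.350 °C.

2.35 °C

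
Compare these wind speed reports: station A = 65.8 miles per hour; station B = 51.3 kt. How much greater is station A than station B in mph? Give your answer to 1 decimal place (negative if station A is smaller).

6.8 mph

station B: 51.3 kt = 59.035 mph.
Difference: 65.800 − 59.035 = 6.8 mph.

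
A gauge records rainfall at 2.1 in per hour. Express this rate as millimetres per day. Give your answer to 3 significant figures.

1280 mm/day

2.1 in/hour × 25.4 mm/in × 24 hour/day = 1280 mm/day.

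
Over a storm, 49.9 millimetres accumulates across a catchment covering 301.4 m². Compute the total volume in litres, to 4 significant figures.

15040 litres

1 mm over 1 m² is 1 L, so volume = 49.9 × 301.4 = 15039.86 L ≈ 15040 L.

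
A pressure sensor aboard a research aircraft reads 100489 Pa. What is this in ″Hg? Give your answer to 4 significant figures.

1 Pa = 0.0002953 inHg, so 100489 × 0.0002953 = 29.67 inHg.

29.67 inHg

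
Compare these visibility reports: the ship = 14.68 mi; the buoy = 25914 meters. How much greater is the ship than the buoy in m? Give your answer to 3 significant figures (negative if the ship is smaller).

-2290 m

the ship: 14.68 SM = 23625.17 m.
Difference: 23625.17 − 25914.00 = -2290 m.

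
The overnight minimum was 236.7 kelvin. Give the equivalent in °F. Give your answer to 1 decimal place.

-33.6 °F

First to °C: -36.45 °C.
Then to °F: -33.6 °F.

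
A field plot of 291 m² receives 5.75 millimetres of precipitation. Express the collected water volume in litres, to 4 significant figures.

1673 litres

1 mm over 1 m² is 1 L, so volume = 5.75 × 291 = 1673.25 L ≈ 1673 L.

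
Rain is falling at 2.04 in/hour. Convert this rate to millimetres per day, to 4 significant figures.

1244 mm/day

2.04 in/hour × 25.4 mm/in × 24 hour/day = 1244 mm/day.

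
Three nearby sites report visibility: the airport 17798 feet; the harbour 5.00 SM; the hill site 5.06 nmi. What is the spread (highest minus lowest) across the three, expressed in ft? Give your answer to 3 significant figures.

the harbour: 5.00 SM = 26400.00 ft.
the hill site: 5.06 nmi = 30745.14 ft.
Spread: 30745.14 − 17798.00 = 12900 ft.

12900 ft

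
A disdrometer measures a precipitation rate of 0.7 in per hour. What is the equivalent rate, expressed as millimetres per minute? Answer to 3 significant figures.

0.7 in/hour × 25.4 mm/in × 0.0166667 hour/minute = 0.296 mm/minute.

0.296 mm/minute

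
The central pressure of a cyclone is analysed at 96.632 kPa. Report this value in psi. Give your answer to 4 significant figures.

14.02 psi

1 kPa = 0.145038 psi, so 96.632 × 0.145038 = 14.02 psi.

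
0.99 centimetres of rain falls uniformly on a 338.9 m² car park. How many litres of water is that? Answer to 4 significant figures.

Depth: 0.99 cm × 10 = 9.9 mm.
1 mm over 1 m² is 1 L, so volume = 9.9 × 338.9 = 3355.11 L ≈ 3355 L.

3355 litres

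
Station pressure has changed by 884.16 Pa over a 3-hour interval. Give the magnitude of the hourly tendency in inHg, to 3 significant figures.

0.0870 inHg per hour

884.16 Pa / 3 h × 0.0002953 inHg/Pa = 0.0870 inHg/h.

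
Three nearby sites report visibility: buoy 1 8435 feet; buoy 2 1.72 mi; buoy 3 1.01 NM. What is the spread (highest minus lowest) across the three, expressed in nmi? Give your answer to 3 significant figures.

buoy 1: 8435 ft = 1.38822 nmi.
buoy 2: 1.72 SM = 1.49464 nmi.
Spread: 1.49464 − 1.01000 = 0.485 nmi.

0.485 nmi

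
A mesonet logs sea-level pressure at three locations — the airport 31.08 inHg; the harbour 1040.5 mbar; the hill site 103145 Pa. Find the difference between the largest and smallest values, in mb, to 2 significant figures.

the airport: 31.08 inHg = 1052.49 mb.
the hill site: 103145 Pa = 1031.45 mb.
Spread: 1052.49 − 1031.45 = 21 mb.

21 mb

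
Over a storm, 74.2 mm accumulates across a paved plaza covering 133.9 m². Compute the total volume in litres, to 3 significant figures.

1 mm over 1 m² is 1 L, so volume = 74.2 × 133.9 = 9935.38 L ≈ 9940 L.

9940 litres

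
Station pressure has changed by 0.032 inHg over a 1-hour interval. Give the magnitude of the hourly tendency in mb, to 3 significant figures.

0.032 inHg / 1 h × 33.8639 mb/inHg = 1.08 mb/h.

1.08 mb per hour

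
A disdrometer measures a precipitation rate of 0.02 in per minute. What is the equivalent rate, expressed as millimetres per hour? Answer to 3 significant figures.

0.02 in/minute × 25.4 mm/in × 60 minute/hour = 30.5 mm/hour.

30.5 mm/hour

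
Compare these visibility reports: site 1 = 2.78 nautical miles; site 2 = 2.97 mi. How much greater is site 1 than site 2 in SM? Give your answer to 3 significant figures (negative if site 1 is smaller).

site 1: 2.78 nmi = 3.19917 SM.
Difference: 3.19917 − 2.97000 = 0.229 SM.

0.229 SM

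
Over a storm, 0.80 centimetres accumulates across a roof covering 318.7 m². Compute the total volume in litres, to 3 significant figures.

2550 litres

Depth: 0.80 cm × 10 = 8 mm.
1 mm over 1 m² is 1 L, so volume = 8 × 318.7 = 2549.6 L ≈ 2550 L.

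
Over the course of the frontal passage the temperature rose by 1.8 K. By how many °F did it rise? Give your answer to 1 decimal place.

3.2 °F

Converting a difference, only the 9/5 scale factor applies: Δ°F = 1.8 × 1.8 = 3.2 °F.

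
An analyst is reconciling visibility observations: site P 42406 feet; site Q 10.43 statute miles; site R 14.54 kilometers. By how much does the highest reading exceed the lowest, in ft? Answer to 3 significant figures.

12700 ft

site Q: 10.43 SM = 55070.40 ft.
site R: 14.54 km = 47703.41 ft.
Spread: 55070.40 − 42406.00 = 12700 ft.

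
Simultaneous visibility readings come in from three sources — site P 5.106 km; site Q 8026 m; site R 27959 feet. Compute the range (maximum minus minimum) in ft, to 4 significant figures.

11210 ft

site P: 5.106 km = 16751.97 ft.
site Q: 8026 m = 26332.02 ft.
Spread: 27959.00 − 16751.97 = 11210 ft.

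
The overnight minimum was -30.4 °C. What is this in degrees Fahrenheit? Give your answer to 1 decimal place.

°F = °C × 9/5 + 32 = -30.4 × 1.8 + 32 = -22.7 °F.

-22.7 °F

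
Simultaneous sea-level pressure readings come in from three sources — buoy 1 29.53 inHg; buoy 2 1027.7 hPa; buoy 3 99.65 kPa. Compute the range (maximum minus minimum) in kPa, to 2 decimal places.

3.12 kPa

buoy 1: 29.53 inHg = 100.0001 kPa.
buoy 2: 1027.7 hPa = 102.7700 kPa.
Spread: 102.7700 − 99.6500 = 3.12 kPa.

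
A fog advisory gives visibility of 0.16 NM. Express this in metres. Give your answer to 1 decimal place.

1 nmi = 1852 m, so 0.16 × 1852 = 296.3 m.

296.3 m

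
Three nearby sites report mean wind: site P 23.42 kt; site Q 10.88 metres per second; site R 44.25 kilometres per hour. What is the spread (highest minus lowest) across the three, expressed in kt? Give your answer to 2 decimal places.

2.74 kt

site Q: 10.88 m/s = 21.1490 kt.
site R: 44.25 km/h = 23.8931 kt.
Spread: 23.8931 − 21.1490 = 2.74 kt.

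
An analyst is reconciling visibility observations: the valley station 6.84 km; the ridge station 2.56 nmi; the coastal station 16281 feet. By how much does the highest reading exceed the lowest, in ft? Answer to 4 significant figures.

the valley station: 6.84 km = 22440.94 ft.
the ridge station: 2.56 nmi = 15554.86 ft.
Spread: 22440.94 − 15554.86 = 6886 ft.

6886 ft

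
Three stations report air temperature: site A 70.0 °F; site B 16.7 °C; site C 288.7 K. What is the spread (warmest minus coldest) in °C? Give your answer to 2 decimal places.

site A: 70.0 °F = 21.111 °C.
site C: 288.7 K = 15.550 °C.
Spread: 21.111 − 15.550 = 5.561 °C.

5.56 °C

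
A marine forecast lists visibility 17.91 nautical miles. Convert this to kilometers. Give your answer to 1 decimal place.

33.2 km

1 nmi = 1.852 km, so 17.91 × 1.852 = 33.2 km.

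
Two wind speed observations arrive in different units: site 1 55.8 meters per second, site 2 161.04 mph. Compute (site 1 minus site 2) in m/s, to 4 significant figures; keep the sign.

site 2: 161.04 mph = 71.9913 m/s.
Difference: 55.8000 − 71.9913 = -16.19 m/s.

-16.19 m/s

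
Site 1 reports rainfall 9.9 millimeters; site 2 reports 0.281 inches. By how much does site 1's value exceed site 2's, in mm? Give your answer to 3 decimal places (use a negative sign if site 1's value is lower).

site 2: 0.281 in = 7.13740 mm.
Difference: 9.90000 − 7.13740 = 2.763 mm.

2.763 mm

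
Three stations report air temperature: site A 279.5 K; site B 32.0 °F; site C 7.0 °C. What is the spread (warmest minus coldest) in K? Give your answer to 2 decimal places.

site A: 279.5 K = 6.350 °C.
site B: 32.0 °F = 0.000 °C.
Spread: 7.000 − 0.000 = 7.000 °C.

7.00 K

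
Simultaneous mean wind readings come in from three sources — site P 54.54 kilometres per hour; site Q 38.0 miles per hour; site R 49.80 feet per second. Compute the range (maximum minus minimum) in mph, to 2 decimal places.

site P: 54.54 km/h = 33.8896 mph.
site R: 49.80 ft/s = 33.9545 mph.
Spread: 38.0000 − 33.8896 = 4.11 mph.

4.11 mph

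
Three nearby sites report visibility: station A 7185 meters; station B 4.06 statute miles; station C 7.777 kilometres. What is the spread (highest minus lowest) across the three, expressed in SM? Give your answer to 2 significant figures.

0.77 SM

station A: 7185 m = 4.4646 SM.
station C: 7.777 km = 4.8324 SM.
Spread: 4.8324 − 4.0600 = 0.77 SM.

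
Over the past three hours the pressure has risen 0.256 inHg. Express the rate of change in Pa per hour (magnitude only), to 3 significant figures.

0.256 inHg / 3 h × 3386.39 Pa/inHg = 289 Pa/h.

289 Pa per hour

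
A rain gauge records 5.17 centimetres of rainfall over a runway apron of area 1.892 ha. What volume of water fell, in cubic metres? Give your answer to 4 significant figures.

Depth: 5.17 cm × 10 = 51.7 mm.
Area: 1.892 ha = 18920 m².
1 mm over 1 m² is 1 L, so volume = 51.7 × 18920 = 978164 L = 978.2 m³.

978.2 cubic metres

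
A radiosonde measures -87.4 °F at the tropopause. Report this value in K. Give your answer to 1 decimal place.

206.8 K

First to °C: -66.33 °C.
Then to K: 206.8 K.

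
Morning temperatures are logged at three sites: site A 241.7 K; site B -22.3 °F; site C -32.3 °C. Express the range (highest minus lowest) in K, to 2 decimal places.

site A: 241.7 K = -31.450 °C.
site B: -22.3 °F = -30.167 °C.
Spread: (-30.167) − (-32.300) = 2.133 °C.

2.13 K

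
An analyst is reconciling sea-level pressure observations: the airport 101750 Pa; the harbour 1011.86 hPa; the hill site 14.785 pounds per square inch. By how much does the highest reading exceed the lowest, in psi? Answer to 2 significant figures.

0.11 psi

the airport: 101750 Pa = 14.7576 psi.
the harbour: 1011.86 hPa = 14.6758 psi.
Spread: 14.7850 − 14.6758 = 0.11 psi.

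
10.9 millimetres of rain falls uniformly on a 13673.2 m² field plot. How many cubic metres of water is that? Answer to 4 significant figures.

1 mm over 1 m² is 1 L, so volume = 10.9 × 13673.2 = 149037.88 L = 149.0 m³.

149.0 cubic metres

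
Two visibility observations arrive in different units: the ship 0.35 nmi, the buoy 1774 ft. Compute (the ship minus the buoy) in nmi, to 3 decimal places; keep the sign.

the buoy: 1774 ft = 0.29196 nmi.
Difference: 0.35000 − 0.29196 = 0.058 nmi.

0.058 nmi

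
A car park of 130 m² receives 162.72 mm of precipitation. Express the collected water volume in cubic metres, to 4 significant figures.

21.15 cubic metres

1 mm over 1 m² is 1 L, so volume = 162.72 × 130 = 21153.6 L = 21.15 m³.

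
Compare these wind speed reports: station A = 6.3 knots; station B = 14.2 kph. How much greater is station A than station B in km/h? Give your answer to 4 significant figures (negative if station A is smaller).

station A: 6.3 kt = 11.66760 km/h.
Difference: 11.66760 − 14.20000 = -2.532 km/h.

-2.532 km/h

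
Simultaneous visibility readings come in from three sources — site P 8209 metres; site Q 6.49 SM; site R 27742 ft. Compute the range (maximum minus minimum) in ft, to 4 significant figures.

7335 ft

site P: 8209 m = 26932.41 ft.
site Q: 6.49 SM = 34267.20 ft.
Spread: 34267.20 − 26932.41 = 7335 ft.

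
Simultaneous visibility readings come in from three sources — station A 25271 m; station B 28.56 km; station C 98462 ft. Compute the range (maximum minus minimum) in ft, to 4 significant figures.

station A: 25271 m = 82910.10 ft.
station B: 28.56 km = 93700.79 ft.
Spread: 98462.00 − 82910.10 = 15550 ft.

15550 ft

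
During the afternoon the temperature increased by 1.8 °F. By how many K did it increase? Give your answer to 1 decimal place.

1.0 K

Converting a difference, only the 9/5 scale factor applies: ΔK = 1.8 × 0.5556 = 1.0 K.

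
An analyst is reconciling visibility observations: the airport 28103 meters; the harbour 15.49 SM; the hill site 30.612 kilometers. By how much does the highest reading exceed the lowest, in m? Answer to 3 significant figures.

the harbour: 15.49 SM = 24928.74 m.
the hill site: 30.612 km = 30612.00 m.
Spread: 30612.00 − 24928.74 = 5680 m.

5680 m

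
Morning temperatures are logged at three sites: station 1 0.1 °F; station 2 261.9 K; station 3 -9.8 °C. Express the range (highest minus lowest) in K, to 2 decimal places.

7.92 K

station 1: 0.1 °F = -17.722 °C.
station 2: 261.9 K = -11.250 °C.
Spread: (-9.800) − (-17.722) = 7.922 °C.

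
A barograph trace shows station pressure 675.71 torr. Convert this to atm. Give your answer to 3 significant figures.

0.889 atm

1 mmHg = 0.00131579 atm, so 675.71 × 0.00131579 = 0.889 atm.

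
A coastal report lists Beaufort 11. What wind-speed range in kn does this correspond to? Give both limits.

Beaufort 11 (violent storm) spans 56–63 knots.

56 to 63 kt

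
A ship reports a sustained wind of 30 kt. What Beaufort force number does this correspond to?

30 kt lies in the Beaufort 7 band (near gale, 28–33 kt).

Beaufort force 7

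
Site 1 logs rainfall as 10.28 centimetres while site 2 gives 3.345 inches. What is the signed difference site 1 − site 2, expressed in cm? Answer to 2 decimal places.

site 2: 3.345 in = 8.4963 cm.
Difference: 10.2800 − 8.4963 = 1.78 cm.

1.78 cm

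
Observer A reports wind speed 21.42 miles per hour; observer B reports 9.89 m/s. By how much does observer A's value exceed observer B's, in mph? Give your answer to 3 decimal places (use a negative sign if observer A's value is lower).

-0.703 mph

observer B: 9.89 m/s = 22.12330 mph.
Difference: 21.42000 − 22.12330 = -0.703 mph.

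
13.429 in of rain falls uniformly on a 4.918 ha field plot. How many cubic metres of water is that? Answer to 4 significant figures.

16780 cubic metres

Depth: 13.429 in × 25.4 = 341.0966 mm.
Area: 4.918 ha = 49180 m².
1 mm over 1 m² is 1 L, so volume = 341.0966 × 49180 = 16775131 L = 16780 m³.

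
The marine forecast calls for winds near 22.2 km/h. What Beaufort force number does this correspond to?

22.2 km/h = 6.2 m/s, which is Beaufort 4 (moderate breeze, 5.5–7.9 m/s).

Beaufort force 4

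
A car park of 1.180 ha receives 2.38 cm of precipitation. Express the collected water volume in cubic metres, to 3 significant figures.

281 cubic metres

Depth: 2.38 cm × 10 = 23.8 mm.
Area: 1.180 ha = 11800 m².
1 mm over 1 m² is 1 L, so volume = 23.8 × 11800 = 280840 L = 281 m³.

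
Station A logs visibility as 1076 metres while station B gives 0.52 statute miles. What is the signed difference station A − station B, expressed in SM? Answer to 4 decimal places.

0.1486 SM

station A: 1076 m = 0.668595 SM.
Difference: 0.668595 − 0.520000 = 0.1486 SM.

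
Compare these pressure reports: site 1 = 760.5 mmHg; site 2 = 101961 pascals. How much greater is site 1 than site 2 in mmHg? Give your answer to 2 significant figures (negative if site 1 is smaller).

site 2: 101961 Pa = 764.770 mmHg.
Difference: 760.500 − 764.770 = -4.3 mmHg.

-4.3 mmHg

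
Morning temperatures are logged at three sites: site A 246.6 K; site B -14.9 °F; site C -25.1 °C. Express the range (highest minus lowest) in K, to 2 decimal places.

site A: 246.6 K = -26.550 °C.
site B: -14.9 °F = -26.056 °C.
Spread: (-25.100) − (-26.550) = 1.450 °C.

1.45 K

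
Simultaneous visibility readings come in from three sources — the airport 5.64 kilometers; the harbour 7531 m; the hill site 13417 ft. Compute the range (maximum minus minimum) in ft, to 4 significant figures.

the airport: 5.64 km = 18503.94 ft.
the harbour: 7531 m = 24708.01 ft.
Spread: 24708.01 − 13417.00 = 11290 ft.

11290 ft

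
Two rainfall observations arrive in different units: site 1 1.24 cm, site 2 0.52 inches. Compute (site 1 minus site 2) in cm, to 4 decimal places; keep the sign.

-0.0808 cm

site 2: 0.52 in = 1.320800 cm.
Difference: 1.240000 − 1.320800 = -0.0808 cm.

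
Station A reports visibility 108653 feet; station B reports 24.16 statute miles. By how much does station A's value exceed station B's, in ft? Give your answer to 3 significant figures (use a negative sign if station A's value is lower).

station B: 24.16 SM = 127564.80 ft.
Difference: 108653.00 − 127564.80 = -18900 ft.

-18900 ft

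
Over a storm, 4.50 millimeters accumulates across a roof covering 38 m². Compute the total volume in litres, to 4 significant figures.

171.0 litres

1 mm over 1 m² is 1 L, so volume = 4.5 × 38 = 171 L ≈ 171.0 L.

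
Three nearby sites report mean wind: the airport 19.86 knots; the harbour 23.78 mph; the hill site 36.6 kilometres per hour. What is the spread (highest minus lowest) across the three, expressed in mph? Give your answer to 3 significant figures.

the airport: 19.86 kt = 22.8545 mph.
the hill site: 36.6 km/h = 22.7422 mph.
Spread: 23.7800 − 22.7422 = 1.04 mph.

1.04 mph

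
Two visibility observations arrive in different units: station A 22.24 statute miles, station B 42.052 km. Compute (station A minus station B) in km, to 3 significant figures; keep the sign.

station A: 22.24 SM = 35.7918 km.
Difference: 35.7918 − 42.0520 = -6.26 km.

-6.26 km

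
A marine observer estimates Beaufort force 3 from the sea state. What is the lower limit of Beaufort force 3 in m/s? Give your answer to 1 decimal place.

3.4 m/s

Beaufort 3 (gentle breeze) spans 3.4–5.4 m/s.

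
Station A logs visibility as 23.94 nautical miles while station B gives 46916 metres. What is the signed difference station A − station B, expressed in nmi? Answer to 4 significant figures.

-1.393 nmi

station B: 46916 m = 25.33261 nmi.
Difference: 23.94000 − 25.33261 = -1.393 nmi.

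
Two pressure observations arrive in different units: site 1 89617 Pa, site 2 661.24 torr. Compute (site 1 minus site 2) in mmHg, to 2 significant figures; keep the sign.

site 1: 89617 Pa = 672.18 mmHg.
Difference: 672.18 − 661.24 = 11 mmHg.

11 mmHg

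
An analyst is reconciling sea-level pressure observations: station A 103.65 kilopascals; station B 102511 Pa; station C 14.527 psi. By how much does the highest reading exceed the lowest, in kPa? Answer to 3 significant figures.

3.49 kPa

station B: 102511 Pa = 102.5110 kPa.
station C: 14.527 psi = 100.1601 kPa.
Spread: 103.6500 − 100.1601 = 3.49 kPa.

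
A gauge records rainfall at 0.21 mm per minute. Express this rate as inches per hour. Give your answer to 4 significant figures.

0.21 mm/minute × 0.0393701 in/mm × 60 minute/hour = 0.4961 in/hour.

0.4961 in/hour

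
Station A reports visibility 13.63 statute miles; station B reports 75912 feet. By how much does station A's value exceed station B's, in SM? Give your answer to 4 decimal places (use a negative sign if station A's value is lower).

-0.7473 SM

station B: 75912 ft = 14.377273 SM.
Difference: 13.630000 − 14.377273 = -0.7473 SM.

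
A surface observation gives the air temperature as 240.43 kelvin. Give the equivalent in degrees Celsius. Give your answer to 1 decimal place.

°C = 240.43 − 273.15 = -32.7 °C.

-32.7 °C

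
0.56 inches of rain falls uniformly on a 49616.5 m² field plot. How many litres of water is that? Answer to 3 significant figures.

Depth: 0.56 in × 25.4 = 14.224 mm.
1 mm over 1 m² is 1 L, so volume = 14.224 × 49616.5 = 705745.1 L ≈ 706000 L.

706000 litres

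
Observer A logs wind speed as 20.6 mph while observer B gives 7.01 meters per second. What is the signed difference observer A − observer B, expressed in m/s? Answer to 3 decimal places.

observer A: 20.6 mph = 9.20902 m/s.
Difference: 9.20902 − 7.01000 = 2.199 m/s.

2.199 m/s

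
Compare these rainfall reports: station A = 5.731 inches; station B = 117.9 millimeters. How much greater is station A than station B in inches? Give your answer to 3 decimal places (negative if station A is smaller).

station B: 117.9 mm = 4.64173 in.
Difference: 5.73100 − 4.64173 = 1.089 in.

1.089 in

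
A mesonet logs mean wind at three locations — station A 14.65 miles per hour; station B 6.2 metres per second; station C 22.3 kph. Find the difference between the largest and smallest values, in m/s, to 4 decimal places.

0.3547 m/s

station A: 14.65 mph = 6.549136 m/s.
station C: 22.3 km/h = 6.194444 m/s.
Spread: 6.549136 − 6.194444 = 0.3547 m/s.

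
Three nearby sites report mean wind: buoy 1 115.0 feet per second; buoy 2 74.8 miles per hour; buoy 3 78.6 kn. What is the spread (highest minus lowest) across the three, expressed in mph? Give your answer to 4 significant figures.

buoy 1: 115.0 ft/s = 78.4091 mph.
buoy 3: 78.6 kt = 90.4513 mph.
Spread: 90.4513 − 74.8000 = 15.65 mph.

15.65 mph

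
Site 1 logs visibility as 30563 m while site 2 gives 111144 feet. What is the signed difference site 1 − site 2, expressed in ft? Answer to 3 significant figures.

-10900 ft

site 1: 30563 m = 100272.31 ft.
Difference: 100272.31 − 111144.00 = -10900 ft.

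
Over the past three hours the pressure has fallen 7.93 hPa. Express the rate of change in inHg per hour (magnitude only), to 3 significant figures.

7.93 hPa / 3 h × 0.02953 inHg/hPa = 0.0781 inHg/h.

0.0781 inHg per hour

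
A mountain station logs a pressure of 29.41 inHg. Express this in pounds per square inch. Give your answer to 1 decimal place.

14.4 psi

1 inHg = 0.491154 psi, so 29.41 × 0.491154 = 14.4 psi.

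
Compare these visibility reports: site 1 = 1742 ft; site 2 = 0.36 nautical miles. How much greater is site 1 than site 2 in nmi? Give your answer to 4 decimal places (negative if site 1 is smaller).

site 1: 1742 ft = 0.286696 nmi.
Difference: 0.286696 − 0.360000 = -0.0733 nmi.

-0.0733 nmi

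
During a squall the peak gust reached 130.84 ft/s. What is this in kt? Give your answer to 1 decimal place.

1 ft/s = 0.592484 kt, so 130.84 × 0.592484 = 77.5 kt.

77.5 kt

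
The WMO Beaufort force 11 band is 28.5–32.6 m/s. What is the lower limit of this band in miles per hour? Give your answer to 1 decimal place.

28.5–32.6 m/s × 2.237 = 63.8–72.9 mph.

63.8 mph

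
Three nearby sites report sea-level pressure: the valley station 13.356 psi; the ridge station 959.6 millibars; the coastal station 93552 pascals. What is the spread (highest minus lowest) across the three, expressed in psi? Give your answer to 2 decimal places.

0.56 psi

the ridge station: 959.6 mb = 13.9178 psi.
the coastal station: 93552 Pa = 13.5686 psi.
Spread: 13.9178 − 13.3560 = 0.56 psi.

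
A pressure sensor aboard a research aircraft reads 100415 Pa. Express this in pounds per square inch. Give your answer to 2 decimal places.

1 Pa = 0.000145038 psi, so 100415 × 0.000145038 = 14.56 psi.

14.56 psi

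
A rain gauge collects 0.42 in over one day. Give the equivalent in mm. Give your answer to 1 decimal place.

10.7 mm

1 in = 25.4 mm, so 0.42 × 25.4 = 10.7 mm.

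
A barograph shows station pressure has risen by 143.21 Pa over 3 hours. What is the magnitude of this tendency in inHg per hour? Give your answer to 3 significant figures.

0.0141 inHg per hour

143.21 Pa / 3 h × 0.0002953 inHg/Pa = 0.0141 inHg/h.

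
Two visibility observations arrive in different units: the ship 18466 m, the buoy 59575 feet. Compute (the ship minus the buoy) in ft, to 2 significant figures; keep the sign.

1000 ft

the ship: 18466 m = 60583.99 ft.
Difference: 60583.99 − 59575.00 = 1000 ft.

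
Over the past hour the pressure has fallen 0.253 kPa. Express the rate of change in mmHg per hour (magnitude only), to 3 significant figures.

1.90 mmHg per hour

0.253 kPa / 1 h × 7.50062 mmHg/kPa = 1.90 mmHg/h.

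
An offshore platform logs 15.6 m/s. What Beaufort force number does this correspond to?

Beaufort force 7

15.6 m/s lies in the Beaufort 7 band (near gale, 13.9–17.1 m/s).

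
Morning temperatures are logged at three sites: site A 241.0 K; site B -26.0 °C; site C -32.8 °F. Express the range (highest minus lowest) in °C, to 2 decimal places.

site A: 241.0 K = -32.150 °C.
site C: -32.8 °F = -36.000 °C.
Spread: (-26.000) − (-36.000) = 10.000 °C.

10.00 °C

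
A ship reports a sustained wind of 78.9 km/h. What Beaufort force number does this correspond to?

78.9 km/h = 21.9 m/s, which is Beaufort 9 (strong gale, 20.8–24.4 m/s).

Beaufort force 9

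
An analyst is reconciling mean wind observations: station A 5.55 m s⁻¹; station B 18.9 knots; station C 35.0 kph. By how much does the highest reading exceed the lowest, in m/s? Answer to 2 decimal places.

4.17 m/s

station B: 18.9 kt = 9.7230 m/s.
station C: 35.0 km/h = 9.7222 m/s.
Spread: 9.7230 − 5.5500 = 4.17 m/s.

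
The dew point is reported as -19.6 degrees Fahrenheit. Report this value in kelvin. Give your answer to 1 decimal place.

244.5 K

First to °C: -28.67 °C.
Then to K: 244.5 K.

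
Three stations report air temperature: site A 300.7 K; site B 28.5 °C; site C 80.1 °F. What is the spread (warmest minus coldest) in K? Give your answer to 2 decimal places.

1.78 K

site A: 300.7 K = 27.550 °C.
site C: 80.1 °F = 26.722 °C.
Spread: 28.500 − 26.722 = 1.778 °C.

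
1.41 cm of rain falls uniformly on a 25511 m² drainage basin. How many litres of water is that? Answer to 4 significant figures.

Depth: 1.41 cm × 10 = 14.1 mm.
1 mm over 1 m² is 1 L, so volume = 14.1 × 25511 = 359705.1 L ≈ 359700 L.

359700 litres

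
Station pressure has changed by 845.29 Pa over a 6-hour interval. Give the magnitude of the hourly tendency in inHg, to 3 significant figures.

845.29 Pa / 6 h × 0.0002953 inHg/Pa = 0.0416 inHg/h.

0.0416 inHg per hour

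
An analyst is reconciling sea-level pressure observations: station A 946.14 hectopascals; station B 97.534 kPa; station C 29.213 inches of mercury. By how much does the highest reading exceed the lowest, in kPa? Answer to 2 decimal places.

station A: 946.14 hPa = 94.6140 kPa.
station C: 29.213 inHg = 98.9266 kPa.
Spread: 98.9266 − 94.6140 = 4.31 kPa.

4.31 kPa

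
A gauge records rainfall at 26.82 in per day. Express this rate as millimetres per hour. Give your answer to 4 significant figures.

26.82 in/day × 25.4 mm/in × 0.0416667 day/hour = 28.38 mm/hour.

28.38 mm/hour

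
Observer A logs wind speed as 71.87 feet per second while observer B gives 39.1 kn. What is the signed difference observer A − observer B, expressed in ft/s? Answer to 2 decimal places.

observer B: 39.1 kt = 65.9934 ft/s.
Difference: 71.8700 − 65.9934 = 5.88 ft/s.

5.88 ft/s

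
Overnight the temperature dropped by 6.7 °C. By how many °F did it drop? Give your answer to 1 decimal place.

For a temperature change the 32° offset cancels: Δ°F = 6.7 × 1.8 = 12.1 °F.

12.1 °F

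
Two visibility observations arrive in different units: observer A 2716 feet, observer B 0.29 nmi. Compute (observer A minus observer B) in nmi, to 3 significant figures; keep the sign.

0.157 nmi

observer A: 2716 ft = 0.44700 nmi.
Difference: 0.44700 − 0.29000 = 0.157 nmi.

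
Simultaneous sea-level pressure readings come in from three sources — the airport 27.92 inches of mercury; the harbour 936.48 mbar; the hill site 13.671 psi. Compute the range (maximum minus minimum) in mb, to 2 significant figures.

9.0 mb

the airport: 27.92 inHg = 945.480 mb.
the hill site: 13.671 psi = 942.582 mb.
Spread: 945.480 − 936.480 = 9.0 mb.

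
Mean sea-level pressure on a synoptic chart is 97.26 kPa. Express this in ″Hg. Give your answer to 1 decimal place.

28.7 inHg

1 kPa = 0.2953 inHg, so 97.26 × 0.2953 = 28.7 inHg.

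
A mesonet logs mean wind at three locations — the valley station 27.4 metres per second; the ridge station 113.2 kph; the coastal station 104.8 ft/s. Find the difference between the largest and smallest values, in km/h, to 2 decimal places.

the valley station: 27.4 m/s = 98.6400 km/h.
the coastal station: 104.8 ft/s = 114.9949 km/h.
Spread: 114.9949 − 98.6400 = 16.35 km/h.

16.35 km/h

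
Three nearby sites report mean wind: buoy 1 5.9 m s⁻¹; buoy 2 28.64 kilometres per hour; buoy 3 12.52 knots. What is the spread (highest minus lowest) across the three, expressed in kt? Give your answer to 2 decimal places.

4.00 kt

buoy 1: 5.9 m/s = 11.4687 kt.
buoy 2: 28.64 km/h = 15.4644 kt.
Spread: 15.4644 − 11.4687 = 4.00 kt.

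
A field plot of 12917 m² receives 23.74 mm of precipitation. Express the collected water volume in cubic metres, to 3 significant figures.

307 cubic metres

1 mm over 1 m² is 1 L, so volume = 23.74 × 12917 = 306649.58 L = 307 m³.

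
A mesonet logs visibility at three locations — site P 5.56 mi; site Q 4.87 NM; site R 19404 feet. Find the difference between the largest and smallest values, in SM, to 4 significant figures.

site Q: 4.87 nmi = 5.60430 SM.
site R: 19404 ft = 3.67500 SM.
Spread: 5.60430 − 3.67500 = 1.929 SM.

1.929 SM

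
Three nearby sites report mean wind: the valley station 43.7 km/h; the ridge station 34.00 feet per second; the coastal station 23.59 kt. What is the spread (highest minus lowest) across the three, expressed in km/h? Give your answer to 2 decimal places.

6.39 km/h

the ridge station: 34.00 ft/s = 37.3075 km/h.
the coastal station: 23.59 kt = 43.6887 km/h.
Spread: 43.7000 − 37.3075 = 6.39 km/h.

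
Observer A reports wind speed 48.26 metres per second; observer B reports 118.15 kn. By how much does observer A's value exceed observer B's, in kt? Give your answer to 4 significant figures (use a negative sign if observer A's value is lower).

-24.34 kt

observer A: 48.26 m/s = 93.8099 kt.
Difference: 93.8099 − 118.1500 = -24.34 kt.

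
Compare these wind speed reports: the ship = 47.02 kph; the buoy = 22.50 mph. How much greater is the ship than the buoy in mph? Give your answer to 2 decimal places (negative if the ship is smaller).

6.72 mph

the ship: 47.02 km/h = 29.2169 mph.
Difference: 29.2169 − 22.5000 = 6.72 mph.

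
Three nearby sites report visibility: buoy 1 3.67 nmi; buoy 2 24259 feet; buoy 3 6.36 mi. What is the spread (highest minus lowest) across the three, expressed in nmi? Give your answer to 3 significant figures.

1.86 nmi

buoy 2: 24259 ft = 3.9925 nmi.
buoy 3: 6.36 SM = 5.5267 nmi.
Spread: 5.5267 − 3.6700 = 1.86 nmi.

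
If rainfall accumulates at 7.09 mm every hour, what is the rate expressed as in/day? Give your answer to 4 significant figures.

7.09 mm/hour × 0.0393701 in/mm × 24 hour/day = 6.699 in/day.

6.699 in/day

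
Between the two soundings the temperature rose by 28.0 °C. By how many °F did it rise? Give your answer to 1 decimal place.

A change of 1 °C equals a change of 1.8 °F: Δ°F = 28.0 × 1.8 = 50.4 °F.

50.4 °F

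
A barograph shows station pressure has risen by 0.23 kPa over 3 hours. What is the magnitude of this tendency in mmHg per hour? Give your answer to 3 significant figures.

0.575 mmHg per hour

0.23 kPa / 3 h × 7.50062 mmHg/kPa = 0.575 mmHg/h.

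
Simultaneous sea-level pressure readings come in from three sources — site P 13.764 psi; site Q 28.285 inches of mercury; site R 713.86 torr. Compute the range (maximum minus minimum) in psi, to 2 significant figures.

0.13 psi

site Q: 28.285 inHg = 13.8923 psi.
site R: 713.86 mmHg = 13.8038 psi.
Spread: 13.8923 − 13.7640 = 0.13 psi.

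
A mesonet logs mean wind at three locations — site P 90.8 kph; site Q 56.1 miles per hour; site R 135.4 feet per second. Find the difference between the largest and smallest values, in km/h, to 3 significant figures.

site Q: 56.1 mph = 90.284 km/h.
site R: 135.4 ft/s = 148.572 km/h.
Spread: 148.572 − 90.284 = 58.3 km/h.

58.3 km/h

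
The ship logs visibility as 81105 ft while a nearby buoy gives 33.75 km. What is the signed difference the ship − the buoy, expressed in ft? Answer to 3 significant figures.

-29600 ft

the buoy: 33.75 km = 110728.35 ft.
Difference: 81105.00 − 110728.35 = -29600 ft.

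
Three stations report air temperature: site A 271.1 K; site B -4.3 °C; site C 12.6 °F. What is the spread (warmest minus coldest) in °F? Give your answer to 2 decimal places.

15.71 °F

site A: 271.1 K = -2.050 °C.
site C: 12.6 °F = -10.778 °C.
Spread: (-2.050) − (-10.778) = 8.728 °C = 15.71 °F.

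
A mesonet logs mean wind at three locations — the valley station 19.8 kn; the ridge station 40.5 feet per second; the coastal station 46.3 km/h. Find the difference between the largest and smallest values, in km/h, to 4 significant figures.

the valley station: 19.8 kt = 36.66960 km/h.
the ridge station: 40.5 ft/s = 44.43984 km/h.
Spread: 46.30000 − 36.66960 = 9.630 km/h.

9.630 km/h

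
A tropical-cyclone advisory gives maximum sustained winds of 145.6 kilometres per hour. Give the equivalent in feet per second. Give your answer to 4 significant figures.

1 km/h = 0.911344 ft/s, so 145.6 × 0.911344 = 132.7 ft/s.

132.7 ft/s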